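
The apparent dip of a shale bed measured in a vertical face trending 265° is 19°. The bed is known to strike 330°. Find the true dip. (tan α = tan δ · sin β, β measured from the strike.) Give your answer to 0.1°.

20.8°

β = acute angle between strike 330° and section 265° = 65°.
tan δ = tan α / sin β = tan 19° / sin 65° = 0.3443 / 0.9063 = 0.3799
δ = arctan(0.3799) = 20.80°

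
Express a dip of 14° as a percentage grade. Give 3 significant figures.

grade % = 100 × tan 14° = 100 × 0.2493

24.9%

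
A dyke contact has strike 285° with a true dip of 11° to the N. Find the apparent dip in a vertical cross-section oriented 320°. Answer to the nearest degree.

Angle between strike (285°) and section (320°): β = 35°.
tan(apparent dip) = tan 11° · sin 35° = 0.1115
α = arctan(0.1115) = 6.36°

6°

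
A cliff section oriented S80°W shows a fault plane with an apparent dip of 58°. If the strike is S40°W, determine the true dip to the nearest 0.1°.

68.1°

β = acute angle between strike S40°W and section S80°W = 40°.
tan(true dip) = tan 58° / sin 40° = 2.4897
true dip = arctan 2.4897 = 68.12°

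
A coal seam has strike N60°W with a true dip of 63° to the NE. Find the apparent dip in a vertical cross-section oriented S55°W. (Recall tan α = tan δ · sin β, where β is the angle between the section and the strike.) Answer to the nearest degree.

61°

The section lies 65° from the strike.
tan(apparent dip) = tan 63° · sin 65° = 1.7787
apparent dip = arctan 1.7787 = 60.66°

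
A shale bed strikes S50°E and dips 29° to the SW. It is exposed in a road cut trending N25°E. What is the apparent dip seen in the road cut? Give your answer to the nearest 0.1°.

The strike is S50°E and the section trends N25°E; the acute angle between them is β = 75°.
tan(apparent dip) = tan 29° · sin 75° = 0.5354
α = arctan(0.5354) = 28.17°

28.2°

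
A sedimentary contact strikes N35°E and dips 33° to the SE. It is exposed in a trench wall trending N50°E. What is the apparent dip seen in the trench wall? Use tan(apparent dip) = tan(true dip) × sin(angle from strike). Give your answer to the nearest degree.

10°

Angle between strike (N35°E) and section (N50°E): β = 15°.
tan(apparent dip) = tan 33° · sin 15° = 0.1681
apparent dip = arctan 0.1681 = 9.54°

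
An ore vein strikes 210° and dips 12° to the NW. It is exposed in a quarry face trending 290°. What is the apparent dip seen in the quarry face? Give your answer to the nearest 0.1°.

The strike is 210° and the section trends 290°; the acute angle between them is β = 80°.
tan α = tan 12° × sin 80° = 0.2126 × 0.9848 = 0.2093
apparent dip = arctan 0.2093 = 11.82°

11.8°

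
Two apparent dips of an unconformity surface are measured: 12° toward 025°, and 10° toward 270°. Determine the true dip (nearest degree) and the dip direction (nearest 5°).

true dip 20°, dip direction 330°

Each apparent-dip line lies in the plane. As unit vectors (x east, y north, z up), v₁ plunges 12°→025° and v₂ plunges 10°→270°.
Cross product v₁ × v₂ gives the pole to the plane: n ∝ (-0.154, 0.277, 0.873).
tan δ = √(n_x²+n_y²)/n_z = 0.316/0.873, so δ = 19.9°.
The horizontal component of n points toward azimuth atan2(n_x, n_y) = 331°, the dip direction.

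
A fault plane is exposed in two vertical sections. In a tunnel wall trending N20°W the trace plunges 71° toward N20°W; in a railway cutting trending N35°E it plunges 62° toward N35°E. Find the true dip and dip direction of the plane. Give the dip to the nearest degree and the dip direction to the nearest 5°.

Represent each trace as a vector plunging at its apparent dip toward its trend (east-north-up frame): v₁ = (-0.111, 0.306, -0.946), v₂ = (0.269, 0.385, -0.883).
Cross product v₁ × v₂ gives the pole to the plane: n ∝ (-0.093, 0.353, 0.125).
True dip = arccos(n_z / |n|) = arccos(0.3244) = 71.1°.
The horizontal component of n points toward azimuth atan2(n_x, n_y) = 345°, the dip direction.

true dip 71°, dip direction 345°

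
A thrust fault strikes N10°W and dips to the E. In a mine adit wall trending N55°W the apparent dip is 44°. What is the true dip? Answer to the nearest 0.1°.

β = acute angle between strike N10°W and section N55°W = 45°.
tan(true dip) = tan 44° / sin 45° = 1.3657
δ = arctan(1.3657) = 53.79°

53.8°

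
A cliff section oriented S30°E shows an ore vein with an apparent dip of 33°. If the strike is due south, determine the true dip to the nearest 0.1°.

β = acute angle between strike due south and section S30°E = 30°.
tan δ = tan α / sin β = tan 33° / sin 30° = 0.6494 / 0.5000 = 1.2988
true dip = arctan 1.2988 = 52.41°

52.4°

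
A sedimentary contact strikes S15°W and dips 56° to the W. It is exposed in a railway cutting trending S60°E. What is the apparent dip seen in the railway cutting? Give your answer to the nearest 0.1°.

Angle between strike (S15°W) and section (S60°E): β = 75°.
tan α = tan 56° × sin 75° = 1.4826 × 0.9659 = 1.4320
α = arctan(1.4320) = 55.07°

55.1°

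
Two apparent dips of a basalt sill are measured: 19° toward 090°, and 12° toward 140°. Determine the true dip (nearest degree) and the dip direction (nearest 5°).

Each apparent-dip line lies in the plane. As unit vectors (x east, y north, z up), v₁ plunges 19°→090° and v₂ plunges 12°→140°.
n = v₁ × v₂ = (0.244, 0.008, 0.708) (taken with n_z > 0).
tan δ = √(n_x²+n_y²)/n_z = 0.244/0.708, so δ = 19.0°.
Dip direction = atan2(0.244, 0.008) = 88° (azimuth of n's horizontal projection).

true dip 19°, dip direction 090°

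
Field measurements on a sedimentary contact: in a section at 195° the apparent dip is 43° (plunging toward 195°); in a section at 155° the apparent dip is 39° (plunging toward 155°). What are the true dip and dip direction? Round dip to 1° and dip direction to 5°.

The two traces are lines in the plane: v₁ = (sin 195°·cos 43°, cos 195°·cos 43°, −sin 43°), v₂ = (sin 155°·cos 39°, cos 155°·cos 39°, −sin 39°).
The plane normal is n = v₁ × v₂ ∝ (-0.036, -0.343, 0.365).
Dip δ = arctan(|n_h|/n_z) = arctan(0.345/0.365) = 43.4°.
Dip direction = atan2(-0.036, -0.343) = 186° (azimuth of n's horizontal projection).

true dip 43°, dip direction 185°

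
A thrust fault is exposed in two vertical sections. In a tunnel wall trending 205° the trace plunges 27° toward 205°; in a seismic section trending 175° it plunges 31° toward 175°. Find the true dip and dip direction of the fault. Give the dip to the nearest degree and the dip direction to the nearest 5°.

The two traces are lines in the plane: v₁ = (sin 205°·cos 27°, cos 205°·cos 27°, −sin 27°), v₂ = (sin 175°·cos 31°, cos 175°·cos 31°, −sin 31°).
The plane normal is n = v₁ × v₂ ∝ (0.028, -0.228, 0.382).
True dip = arccos(n_z / |n|) = arccos(0.8570) = 31.0°.
Dip direction = azimuth of (n_x, n_y) = atan2(0.028, -0.228) = 173°.

true dip 31°, dip direction 175°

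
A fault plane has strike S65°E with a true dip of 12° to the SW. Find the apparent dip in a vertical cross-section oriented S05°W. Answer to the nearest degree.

The section lies 70° from the strike.
tan(apparent dip) = tan 12° · sin 70° = 0.1997
apparent dip = arctan 0.1997 = 11.30°

11°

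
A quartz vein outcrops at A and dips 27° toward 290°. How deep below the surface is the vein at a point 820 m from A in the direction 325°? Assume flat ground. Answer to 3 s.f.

The hole lies 35° from the dip direction, so the down-dip offset is 820 × cos 35° = 671.70 m.
Depth = down-dip offset × tan(dip) = 671.70 × tan 27° = 671.70 × 0.5095
Depth = 342.25 m

342 m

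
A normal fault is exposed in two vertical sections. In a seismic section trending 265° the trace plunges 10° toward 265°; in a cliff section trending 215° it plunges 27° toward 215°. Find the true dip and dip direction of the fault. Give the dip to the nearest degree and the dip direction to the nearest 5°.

true dip 29°, dip direction 195°

The two traces are lines in the plane: v₁ = (sin 265°·cos 10°, cos 265°·cos 10°, −sin 10°), v₂ = (sin 215°·cos 27°, cos 215°·cos 27°, −sin 27°).
Cross product v₁ × v₂ gives the pole to the plane: n ∝ (-0.088, -0.357, 0.672).
True dip = arccos(n_z / |n|) = arccos(0.8775) = 28.7°.
The horizontal component of n points toward azimuth atan2(n_x, n_y) = 194°, the dip direction.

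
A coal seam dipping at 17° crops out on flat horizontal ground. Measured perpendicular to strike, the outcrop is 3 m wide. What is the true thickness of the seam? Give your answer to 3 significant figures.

True thickness t = w · sin(dip) = 3 × sin 17°
t = 3 × 0.2924 = 0.877 m

0.877 m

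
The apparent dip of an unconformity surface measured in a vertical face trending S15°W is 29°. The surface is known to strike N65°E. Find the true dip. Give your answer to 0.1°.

35.9°

β = acute angle between strike N65°E and section S15°W = 50°.
tan(true dip) = tan 29° / sin 50° = 0.7236
true dip = arctan 0.7236 = 35.89°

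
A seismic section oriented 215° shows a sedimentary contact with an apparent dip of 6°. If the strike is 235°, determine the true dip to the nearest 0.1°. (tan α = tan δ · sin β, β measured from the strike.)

17.1°

The section is 20° from the strike.
tan δ = tan α / sin β = tan 6° / sin 20° = 0.1051 / 0.3420 = 0.3073
δ = arctan(0.3073) = 17.08°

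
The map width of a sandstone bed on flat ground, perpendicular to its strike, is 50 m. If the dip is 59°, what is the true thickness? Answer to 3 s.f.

42.9 m

True thickness t = w · sin(dip) = 50 × sin 59°
t = 50 × 0.8572 = 42.858 m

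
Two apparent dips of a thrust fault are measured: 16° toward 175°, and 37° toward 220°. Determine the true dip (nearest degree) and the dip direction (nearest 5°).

true dip 40°, dip direction 245°

Each apparent-dip line lies in the plane. As unit vectors (x east, y north, z up), v₁ plunges 16°→175° and v₂ plunges 37°→220°.
n = v₁ × v₂ = (-0.408, -0.192, 0.543) (taken with n_z > 0).
True dip = arccos(n_z / |n|) = arccos(0.7695) = 39.7°.
Dip direction = azimuth of (n_x, n_y) = atan2(-0.408, -0.192) = 245°.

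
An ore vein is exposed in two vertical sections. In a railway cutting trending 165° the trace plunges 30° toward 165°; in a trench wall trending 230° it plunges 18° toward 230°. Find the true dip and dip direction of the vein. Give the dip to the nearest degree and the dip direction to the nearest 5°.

true dip 30°, dip direction 175°

Each apparent-dip line lies in the plane. As unit vectors (x east, y north, z up), v₁ plunges 30°→165° and v₂ plunges 18°→230°.
n = v₁ × v₂ = (0.047, -0.434, 0.746) (taken with n_z > 0).
True dip = arccos(n_z / |n|) = arccos(0.8634) = 30.3°.
Dip direction = azimuth of (n_x, n_y) = atan2(0.047, -0.434) = 174°.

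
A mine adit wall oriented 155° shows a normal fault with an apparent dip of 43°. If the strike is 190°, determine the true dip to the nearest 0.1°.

58.4°

The section is 35° from the strike.
tan(true dip) = tan 43° / sin 35° = 1.6258
δ = arctan(1.6258) = 58.40°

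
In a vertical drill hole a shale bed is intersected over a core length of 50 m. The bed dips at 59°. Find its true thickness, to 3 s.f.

25.8 m

True thickness t = h · cos(dip) = 50 × cos 59°
t = 50 × 0.5150 = 25.752 m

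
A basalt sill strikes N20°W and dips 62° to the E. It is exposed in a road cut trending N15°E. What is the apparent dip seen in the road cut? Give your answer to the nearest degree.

47°

Angle between strike (N20°W) and section (N15°E): β = 35°.
tan(apparent dip) = tan 62° · sin 35° = 1.0787
α = arctan(1.0787) = 47.17°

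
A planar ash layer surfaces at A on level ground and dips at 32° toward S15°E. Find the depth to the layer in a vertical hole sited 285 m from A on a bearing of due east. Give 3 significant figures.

The hole lies 75° from the dip direction, so the down-dip offset is 285 × cos 75° = 73.76 m.
Depth = down-dip offset × tan(dip) = 73.76 × tan 32° = 73.76 × 0.6249
Depth = 46.09 m

46.1 m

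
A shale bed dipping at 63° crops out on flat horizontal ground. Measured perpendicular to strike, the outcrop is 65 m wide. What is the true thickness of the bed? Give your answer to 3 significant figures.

57.9 m

True thickness t = w · sin(dip) = 65 × sin 63°
t = 65 × 0.8910 = 57.915 m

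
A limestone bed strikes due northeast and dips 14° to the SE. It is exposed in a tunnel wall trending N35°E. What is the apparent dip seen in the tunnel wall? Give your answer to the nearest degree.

The strike is due northeast and the section trends N35°E; the acute angle between them is β = 10°.
tan(apparent dip) = tan 14° · sin 10° = 0.0433
apparent dip = arctan 0.0433 = 2.48°

2°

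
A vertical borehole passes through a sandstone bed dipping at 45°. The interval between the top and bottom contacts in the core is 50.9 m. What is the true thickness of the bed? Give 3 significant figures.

True thickness t = h · cos(dip) = 50.9 × cos 45°
t = 50.9 × 0.7071 = 35.992 m

36.0 m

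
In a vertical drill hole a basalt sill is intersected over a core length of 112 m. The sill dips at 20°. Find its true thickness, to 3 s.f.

105 m

True thickness t = h · cos(dip) = 112 × cos 20°
t = 112 × 0.9397 = 105.246 m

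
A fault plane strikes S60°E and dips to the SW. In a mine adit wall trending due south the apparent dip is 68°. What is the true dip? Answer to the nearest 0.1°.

70.7°

The section is 60° from the strike.
tan δ = tan α / sin β = tan 68° / sin 60° = 2.4751 / 0.8660 = 2.8580
true dip = arctan 2.8580 = 70.72°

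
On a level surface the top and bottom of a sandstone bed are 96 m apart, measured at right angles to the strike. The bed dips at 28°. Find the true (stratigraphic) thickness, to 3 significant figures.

True thickness t = w · sin(dip) = 96 × sin 28°
t = 96 × 0.4695 = 45.069 m

45.1 m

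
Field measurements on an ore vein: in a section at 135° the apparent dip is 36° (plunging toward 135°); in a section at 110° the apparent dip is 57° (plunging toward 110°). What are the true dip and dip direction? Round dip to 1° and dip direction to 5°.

true dip 66°, dip direction 065°

Represent each trace as a vector plunging at its apparent dip toward its trend (east-north-up frame): v₁ = (0.572, -0.572, -0.588), v₂ = (0.512, -0.186, -0.839).
The plane normal is n = v₁ × v₂ ∝ (0.370, 0.179, 0.186).
tan δ = √(n_x²+n_y²)/n_z = 0.411/0.186, so δ = 65.6°.
The horizontal component of n points toward azimuth atan2(n_x, n_y) = 64°, the dip direction.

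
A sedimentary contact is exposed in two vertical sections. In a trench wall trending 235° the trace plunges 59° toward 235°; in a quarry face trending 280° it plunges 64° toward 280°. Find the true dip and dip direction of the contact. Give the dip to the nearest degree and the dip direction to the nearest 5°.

true dip 64°, dip direction 270°

Each apparent-dip line lies in the plane. As unit vectors (x east, y north, z up), v₁ plunges 59°→235° and v₂ plunges 64°→280°.
Cross product v₁ × v₂ gives the pole to the plane: n ∝ (-0.331, 0.009, 0.160).
tan δ = √(n_x²+n_y²)/n_z = 0.331/0.160, so δ = 64.2°.
Dip direction = azimuth of (n_x, n_y) = atan2(-0.331, 0.009) = 272°.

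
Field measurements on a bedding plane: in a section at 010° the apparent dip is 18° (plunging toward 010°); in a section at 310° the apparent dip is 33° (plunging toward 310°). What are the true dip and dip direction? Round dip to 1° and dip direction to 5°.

Each apparent-dip line lies in the plane. As unit vectors (x east, y north, z up), v₁ plunges 18°→010° and v₂ plunges 33°→310°.
n = v₁ × v₂ = (-0.344, 0.288, 0.691) (taken with n_z > 0).
tan δ = √(n_x²+n_y²)/n_z = 0.449/0.691, so δ = 33.0°.
Dip direction = azimuth of (n_x, n_y) = atan2(-0.344, 0.288) = 310°.

true dip 33°, dip direction 310°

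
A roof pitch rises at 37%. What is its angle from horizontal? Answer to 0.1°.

20.3°

tan θ = 37/100 = 0.3700
θ = arctan(0.3700) = 20.30°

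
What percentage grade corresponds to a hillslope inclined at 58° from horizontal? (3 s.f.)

grade % = 100 × tan 58° = 100 × 1.6003

160%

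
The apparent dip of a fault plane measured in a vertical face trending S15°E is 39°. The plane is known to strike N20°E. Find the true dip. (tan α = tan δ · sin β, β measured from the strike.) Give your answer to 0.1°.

54.7°

β = acute angle between strike N20°E and section S15°E = 35°.
tan δ = tan α / sin β = tan 39° / sin 35° = 0.8098 / 0.5736 = 1.4118
true dip = arctan 1.4118 = 54.69°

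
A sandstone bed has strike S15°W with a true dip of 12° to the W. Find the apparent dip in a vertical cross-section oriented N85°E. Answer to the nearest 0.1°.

The section lies 70° from the strike.
tan(apparent dip) = tan 12° · sin 70° = 0.1997
apparent dip = arctan 0.1997 = 11.30°

11.3°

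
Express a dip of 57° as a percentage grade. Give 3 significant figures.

grade % = 100 × tan 57° = 100 × 1.5399

154%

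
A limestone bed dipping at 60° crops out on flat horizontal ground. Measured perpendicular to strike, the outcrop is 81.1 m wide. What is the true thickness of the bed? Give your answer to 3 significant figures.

True thickness t = w · sin(dip) = 81.1 × sin 60°
t = 81.1 × 0.8660 = 70.235 m

70.2 m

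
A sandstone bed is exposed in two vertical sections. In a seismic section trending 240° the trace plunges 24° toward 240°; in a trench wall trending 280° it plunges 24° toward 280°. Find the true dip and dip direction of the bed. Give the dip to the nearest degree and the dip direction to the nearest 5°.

true dip 25°, dip direction 260°

Each apparent-dip line lies in the plane. As unit vectors (x east, y north, z up), v₁ plunges 24°→240° and v₂ plunges 24°→280°.
n = v₁ × v₂ = (-0.250, -0.044, 0.536) (taken with n_z > 0).
Dip δ = arctan(|n_h|/n_z) = arctan(0.254/0.536) = 25.4°.
Dip direction = azimuth of (n_x, n_y) = atan2(-0.250, -0.044) = 260°.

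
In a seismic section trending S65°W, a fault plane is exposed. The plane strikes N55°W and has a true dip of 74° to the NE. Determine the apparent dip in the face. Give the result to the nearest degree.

72°

The section lies 60° from the strike.
tan α = tan 74° × sin 60° = 3.4874 × 0.8660 = 3.0202
α = arctan(3.0202) = 71.68°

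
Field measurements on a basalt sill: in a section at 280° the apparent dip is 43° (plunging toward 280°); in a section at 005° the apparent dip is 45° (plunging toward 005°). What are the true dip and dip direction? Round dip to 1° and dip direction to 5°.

The two traces are lines in the plane: v₁ = (sin 280°·cos 43°, cos 280°·cos 43°, −sin 43°), v₂ = (sin 5°·cos 45°, cos 5°·cos 45°, −sin 45°).
n = v₁ × v₂ = (-0.391, 0.551, 0.515) (taken with n_z > 0).
True dip = arccos(n_z / |n|) = arccos(0.6063) = 52.7°.
Dip direction = atan2(-0.391, 0.551) = 325° (azimuth of n's horizontal projection).

true dip 53°, dip direction 325°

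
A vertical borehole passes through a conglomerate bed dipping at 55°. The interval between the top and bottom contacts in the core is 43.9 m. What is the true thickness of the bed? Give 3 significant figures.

25.2 m

True thickness t = h · cos(dip) = 43.9 × cos 55°
t = 43.9 × 0.5736 = 25.180 m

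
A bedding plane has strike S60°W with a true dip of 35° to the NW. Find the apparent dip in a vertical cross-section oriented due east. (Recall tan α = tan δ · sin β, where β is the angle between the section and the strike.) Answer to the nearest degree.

The strike is S60°W and the section trends due east; the acute angle between them is β = 30°.
tan α = tan 35° × sin 30° = 0.7002 × 0.5000 = 0.3501
apparent dip = arctan 0.3501 = 19.30°

19°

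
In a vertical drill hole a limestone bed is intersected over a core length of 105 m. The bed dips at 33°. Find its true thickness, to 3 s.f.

88.1 m

True thickness t = h · cos(dip) = 105 × cos 33°
t = 105 × 0.8387 = 88.060 m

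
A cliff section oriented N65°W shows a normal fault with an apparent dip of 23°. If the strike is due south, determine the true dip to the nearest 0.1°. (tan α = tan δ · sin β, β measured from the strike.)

β = acute angle between strike due south and section N65°W = 65°.
tan δ = tan α / sin β = tan 23° / sin 65° = 0.4245 / 0.9063 = 0.4684
true dip = arctan 0.4684 = 25.10°

25.1°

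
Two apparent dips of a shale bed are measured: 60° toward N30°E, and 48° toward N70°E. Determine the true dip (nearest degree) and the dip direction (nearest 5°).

The two traces are lines in the plane: v₁ = (sin 30°·cos 60°, cos 30°·cos 60°, −sin 60°), v₂ = (sin 70°·cos 48°, cos 70°·cos 48°, −sin 48°).
The plane normal is n = v₁ × v₂ ∝ (0.124, 0.359, 0.215).
tan δ = √(n_x²+n_y²)/n_z = 0.379/0.215, so δ = 60.5°.
The horizontal component of n points toward azimuth atan2(n_x, n_y) = 19°, the dip direction.

true dip 60°, dip direction 020°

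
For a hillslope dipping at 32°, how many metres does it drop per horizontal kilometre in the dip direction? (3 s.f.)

drop per km = 1000 × tan 32° = 1000 × 0.6249

625 m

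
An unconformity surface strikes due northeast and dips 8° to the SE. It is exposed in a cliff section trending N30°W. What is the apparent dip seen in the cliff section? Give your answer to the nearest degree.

8°

Angle between strike (due northeast) and section (N30°W): β = 75°.
tan α = tan 8° × sin 75° = 0.1405 × 0.9659 = 0.1358
α = arctan(0.1358) = 7.73°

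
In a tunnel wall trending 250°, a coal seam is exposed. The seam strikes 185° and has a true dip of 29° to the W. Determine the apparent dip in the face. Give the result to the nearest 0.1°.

Angle between strike (185°) and section (250°): β = 65°.
tan α = tan 29° × sin 65° = 0.5543 × 0.9063 = 0.5024
apparent dip = arctan 0.5024 = 26.67°

26.7°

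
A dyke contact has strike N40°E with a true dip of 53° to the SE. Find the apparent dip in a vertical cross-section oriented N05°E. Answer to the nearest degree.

The section lies 35° from the strike.
tan(apparent dip) = tan 53° · sin 35° = 0.7612
α = arctan(0.7612) = 37.28°

37°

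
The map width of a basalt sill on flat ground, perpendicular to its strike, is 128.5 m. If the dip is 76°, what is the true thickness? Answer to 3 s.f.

125 m

True thickness t = w · sin(dip) = 128.5 × sin 76°
t = 128.5 × 0.9703 = 124.683 m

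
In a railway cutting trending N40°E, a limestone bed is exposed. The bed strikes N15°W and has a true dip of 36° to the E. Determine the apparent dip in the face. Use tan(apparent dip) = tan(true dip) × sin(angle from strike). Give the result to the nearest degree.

31°

The strike is N15°W and the section trends N40°E; the acute angle between them is β = 55°.
tan α = tan 36° × sin 55° = 0.7265 × 0.8192 = 0.5951
α = arctan(0.5951) = 30.76°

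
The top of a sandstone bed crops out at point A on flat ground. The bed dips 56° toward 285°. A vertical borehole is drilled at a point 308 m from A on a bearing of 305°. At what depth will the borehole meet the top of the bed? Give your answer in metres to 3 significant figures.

429 m

The hole lies 20° from the dip direction, so the down-dip offset is 308 × cos 20° = 289.43 m.
Depth = down-dip offset × tan(dip) = 289.43 × tan 56° = 289.43 × 1.4826
Depth = 429.09 m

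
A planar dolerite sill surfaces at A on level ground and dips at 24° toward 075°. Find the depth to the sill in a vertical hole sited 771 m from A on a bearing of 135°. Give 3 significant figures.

The hole lies 60° from the dip direction, so the down-dip offset is 771 × cos 60° = 385.50 m.
Depth = down-dip offset × tan(dip) = 385.50 × tan 24° = 385.50 × 0.4452
Depth = 171.64 m

172 m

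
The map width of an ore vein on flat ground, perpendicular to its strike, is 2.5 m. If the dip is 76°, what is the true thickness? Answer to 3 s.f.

True thickness t = w · sin(dip) = 2.5 × sin 76°
t = 2.5 × 0.9703 = 2.426 m

2.43 m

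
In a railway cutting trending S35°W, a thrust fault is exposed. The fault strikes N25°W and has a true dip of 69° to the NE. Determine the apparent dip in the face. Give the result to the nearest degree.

66°

The strike is N25°W and the section trends S35°W; the acute angle between them is β = 60°.
tan(apparent dip) = tan 69° · sin 60° = 2.2561
α = arctan(2.2561) = 66.09°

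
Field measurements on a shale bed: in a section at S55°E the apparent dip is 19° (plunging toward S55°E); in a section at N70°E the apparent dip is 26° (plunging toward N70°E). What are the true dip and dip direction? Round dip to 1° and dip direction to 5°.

The two traces are lines in the plane: v₁ = (sin 125°·cos 19°, cos 125°·cos 19°, −sin 19°), v₂ = (sin 70°·cos 26°, cos 70°·cos 26°, −sin 26°).
The plane normal is n = v₁ × v₂ ∝ (0.338, 0.065, 0.696).
True dip = arccos(n_z / |n|) = arccos(0.8965) = 26.3°.
Dip direction = atan2(0.338, 0.065) = 79° (azimuth of n's horizontal projection).

true dip 26°, dip direction 080°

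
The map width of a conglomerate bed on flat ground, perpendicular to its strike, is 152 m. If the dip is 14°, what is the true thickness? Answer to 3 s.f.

True thickness t = w · sin(dip) = 152 × sin 14°
t = 152 × 0.2419 = 36.772 m

36.8 m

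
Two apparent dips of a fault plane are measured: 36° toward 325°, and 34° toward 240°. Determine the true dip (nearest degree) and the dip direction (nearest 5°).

The two traces are lines in the plane: v₁ = (sin 325°·cos 36°, cos 325°·cos 36°, −sin 36°), v₂ = (sin 240°·cos 34°, cos 240°·cos 34°, −sin 34°).
Cross product v₁ × v₂ gives the pole to the plane: n ∝ (-0.614, 0.163, 0.668).
tan δ = √(n_x²+n_y²)/n_z = 0.635/0.668, so δ = 43.6°.
Dip direction = azimuth of (n_x, n_y) = atan2(-0.614, 0.163) = 285°.

true dip 44°, dip direction 285°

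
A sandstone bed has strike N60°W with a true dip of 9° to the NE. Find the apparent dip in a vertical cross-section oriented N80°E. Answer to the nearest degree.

6°

The strike is N60°W and the section trends N80°E; the acute angle between them is β = 40°.
tan α = tan 9° × sin 40° = 0.1584 × 0.6428 = 0.1018
α = arctan(0.1018) = 5.81°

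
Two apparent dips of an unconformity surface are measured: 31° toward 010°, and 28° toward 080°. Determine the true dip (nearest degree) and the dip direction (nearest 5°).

true dip 35°, dip direction 040°

The two traces are lines in the plane: v₁ = (sin 10°·cos 31°, cos 10°·cos 31°, −sin 31°), v₂ = (sin 80°·cos 28°, cos 80°·cos 28°, −sin 28°).
The plane normal is n = v₁ × v₂ ∝ (0.317, 0.378, 0.711).
tan δ = √(n_x²+n_y²)/n_z = 0.494/0.711, so δ = 34.8°.
The horizontal component of n points toward azimuth atan2(n_x, n_y) = 40°, the dip direction.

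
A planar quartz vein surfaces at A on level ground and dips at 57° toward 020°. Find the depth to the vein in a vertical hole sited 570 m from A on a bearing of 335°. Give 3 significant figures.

621 m

The hole lies 45° from the dip direction, so the down-dip offset is 570 × cos 45° = 403.05 m.
Depth = down-dip offset × tan(dip) = 403.05 × tan 57° = 403.05 × 1.5399
Depth = 620.64 m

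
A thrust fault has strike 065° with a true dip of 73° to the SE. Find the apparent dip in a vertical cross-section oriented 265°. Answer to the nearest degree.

48°

Angle between strike (065°) and section (265°): β = 20°.
tan α = tan 73° × sin 20° = 3.2709 × 0.3420 = 1.1187
apparent dip = arctan 1.1187 = 48.21°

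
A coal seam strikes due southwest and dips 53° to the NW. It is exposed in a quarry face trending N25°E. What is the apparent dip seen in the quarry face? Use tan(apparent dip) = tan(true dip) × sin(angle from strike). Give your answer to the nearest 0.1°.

24.4°

Angle between strike (due southwest) and section (N25°E): β = 20°.
tan(apparent dip) = tan 53° · sin 20° = 0.4539
apparent dip = arctan 0.4539 = 24.41°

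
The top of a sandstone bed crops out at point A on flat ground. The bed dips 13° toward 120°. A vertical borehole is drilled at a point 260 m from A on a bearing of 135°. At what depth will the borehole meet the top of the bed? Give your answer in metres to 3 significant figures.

58.0 m

The hole lies 15° from the dip direction, so the down-dip offset is 260 × cos 15° = 251.14 m.
Depth = down-dip offset × tan(dip) = 251.14 × tan 13° = 251.14 × 0.2309
Depth = 57.98 m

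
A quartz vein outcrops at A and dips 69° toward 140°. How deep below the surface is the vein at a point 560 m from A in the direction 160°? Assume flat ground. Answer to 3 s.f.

The hole lies 20° from the dip direction, so the down-dip offset is 560 × cos 20° = 526.23 m.
Depth = down-dip offset × tan(dip) = 526.23 × tan 69° = 526.23 × 2.6051
Depth = 1370.87 m

1370 m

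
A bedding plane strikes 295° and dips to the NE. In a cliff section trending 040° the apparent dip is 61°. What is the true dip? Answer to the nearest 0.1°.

61.8°

β = acute angle between strike 295° and section 040° = 75°.
tan(true dip) = tan 61° / sin 75° = 1.8677
true dip = arctan 1.8677 = 61.83°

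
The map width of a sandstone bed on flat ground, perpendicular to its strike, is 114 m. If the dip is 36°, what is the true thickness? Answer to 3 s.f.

67.0 m

True thickness t = w · sin(dip) = 114 × sin 36°
t = 114 × 0.5878 = 67.008 m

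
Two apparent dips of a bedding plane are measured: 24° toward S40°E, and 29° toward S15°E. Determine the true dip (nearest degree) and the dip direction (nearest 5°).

true dip 30°, dip direction 180°

Represent each trace as a vector plunging at its apparent dip toward its trend (east-north-up frame): v₁ = (0.587, -0.700, -0.407), v₂ = (0.226, -0.845, -0.485).
Cross product v₁ × v₂ gives the pole to the plane: n ∝ (0.004, -0.193, 0.338).
Dip δ = arctan(|n_h|/n_z) = arctan(0.193/0.338) = 29.7°.
Dip direction = atan2(0.004, -0.193) = 179° (azimuth of n's horizontal projection).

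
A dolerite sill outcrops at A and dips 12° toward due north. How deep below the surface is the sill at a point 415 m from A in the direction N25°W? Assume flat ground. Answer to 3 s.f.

79.9 m

The hole lies 25° from the dip direction, so the down-dip offset is 415 × cos 25° = 376.12 m.
Depth = down-dip offset × tan(dip) = 376.12 × tan 12° = 376.12 × 0.2126
Depth = 79.95 m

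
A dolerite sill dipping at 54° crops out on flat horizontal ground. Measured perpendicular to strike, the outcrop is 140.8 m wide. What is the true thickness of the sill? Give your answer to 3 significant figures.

True thickness t = w · sin(dip) = 140.8 × sin 54°
t = 140.8 × 0.8090 = 113.910 m

114 m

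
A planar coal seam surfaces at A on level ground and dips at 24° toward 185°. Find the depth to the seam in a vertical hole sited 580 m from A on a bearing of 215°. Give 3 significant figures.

The hole lies 30° from the dip direction, so the down-dip offset is 580 × cos 30° = 502.29 m.
Depth = down-dip offset × tan(dip) = 502.29 × tan 24° = 502.29 × 0.4452
Depth = 223.64 m

224 m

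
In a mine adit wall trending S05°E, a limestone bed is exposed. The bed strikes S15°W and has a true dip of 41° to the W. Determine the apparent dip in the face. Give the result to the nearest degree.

The section lies 20° from the strike.
tan α = tan 41° × sin 20° = 0.8693 × 0.3420 = 0.2973
apparent dip = arctan 0.2973 = 16.56°

17°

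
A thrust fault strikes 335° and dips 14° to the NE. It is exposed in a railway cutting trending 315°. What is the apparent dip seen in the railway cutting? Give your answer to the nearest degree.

Angle between strike (335°) and section (315°): β = 20°.
tan α = tan 14° × sin 20° = 0.2493 × 0.3420 = 0.0853
apparent dip = arctan 0.0853 = 4.87°

5°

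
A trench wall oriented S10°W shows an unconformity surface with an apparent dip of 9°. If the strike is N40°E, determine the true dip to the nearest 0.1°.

17.6°

β = acute angle between strike N40°E and section S10°W = 30°.
tan(true dip) = tan 9° / sin 30° = 0.3168
δ = arctan(0.3168) = 17.58°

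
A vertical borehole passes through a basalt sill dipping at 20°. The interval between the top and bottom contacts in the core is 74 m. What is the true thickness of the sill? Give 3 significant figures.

69.5 m

True thickness t = h · cos(dip) = 74 × cos 20°
t = 74 × 0.9397 = 69.537 m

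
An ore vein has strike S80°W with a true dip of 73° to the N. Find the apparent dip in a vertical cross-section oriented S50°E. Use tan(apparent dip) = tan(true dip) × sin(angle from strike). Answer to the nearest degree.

Angle between strike (S80°W) and section (S50°E): β = 50°.
tan α = tan 73° × sin 50° = 3.2709 × 0.7660 = 2.5056
apparent dip = arctan 2.5056 = 68.24°

68°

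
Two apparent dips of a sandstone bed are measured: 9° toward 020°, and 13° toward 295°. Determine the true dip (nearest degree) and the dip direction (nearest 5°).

true dip 15°, dip direction 325°

Each apparent-dip line lies in the plane. As unit vectors (x east, y north, z up), v₁ plunges 9°→020° and v₂ plunges 13°→295°.
The plane normal is n = v₁ × v₂ ∝ (-0.144, 0.214, 0.959).
tan δ = √(n_x²+n_y²)/n_z = 0.258/0.959, so δ = 15.1°.
The horizontal component of n points toward azimuth atan2(n_x, n_y) = 326°, the dip direction.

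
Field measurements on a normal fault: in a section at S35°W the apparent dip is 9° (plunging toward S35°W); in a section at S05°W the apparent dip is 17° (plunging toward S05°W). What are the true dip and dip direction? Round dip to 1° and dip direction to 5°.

true dip 20°, dip direction 150°

Each apparent-dip line lies in the plane. As unit vectors (x east, y north, z up), v₁ plunges 9°→S35°W and v₂ plunges 17°→S05°W.
Cross product v₁ × v₂ gives the pole to the plane: n ∝ (0.088, -0.153, 0.472).
tan δ = √(n_x²+n_y²)/n_z = 0.176/0.472, so δ = 20.4°.
Dip direction = azimuth of (n_x, n_y) = atan2(0.088, -0.153) = 150°.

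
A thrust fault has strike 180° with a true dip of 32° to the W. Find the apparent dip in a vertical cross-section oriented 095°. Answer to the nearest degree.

The strike is 180° and the section trends 095°; the acute angle between them is β = 85°.
tan α = tan 32° × sin 85° = 0.6249 × 0.9962 = 0.6225
apparent dip = arctan 0.6225 = 31.90°

32°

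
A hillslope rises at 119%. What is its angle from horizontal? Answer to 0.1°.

tan θ = 119/100 = 1.1900
θ = arctan(1.1900) = 49.96°

50.0°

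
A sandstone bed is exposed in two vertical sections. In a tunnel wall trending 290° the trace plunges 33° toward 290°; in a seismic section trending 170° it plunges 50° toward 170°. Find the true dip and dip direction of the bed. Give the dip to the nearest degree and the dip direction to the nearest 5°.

true dip 62°, dip direction 220°

The two traces are lines in the plane: v₁ = (sin 290°·cos 33°, cos 290°·cos 33°, −sin 33°), v₂ = (sin 170°·cos 50°, cos 170°·cos 50°, −sin 50°).
The plane normal is n = v₁ × v₂ ∝ (-0.565, -0.665, 0.467).
True dip = arccos(n_z / |n|) = arccos(0.4720) = 61.8°.
Dip direction = atan2(-0.565, -0.665) = 220° (azimuth of n's horizontal projection).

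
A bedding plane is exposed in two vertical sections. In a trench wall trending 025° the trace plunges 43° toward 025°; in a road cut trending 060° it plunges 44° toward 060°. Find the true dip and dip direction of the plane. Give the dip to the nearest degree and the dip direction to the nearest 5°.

Represent each trace as a vector plunging at its apparent dip toward its trend (east-north-up frame): v₁ = (0.309, 0.663, -0.682), v₂ = (0.623, 0.360, -0.695).
n = v₁ × v₂ = (0.215, 0.210, 0.302) (taken with n_z > 0).
Dip δ = arctan(|n_h|/n_z) = arctan(0.301/0.302) = 44.9°.
Dip direction = atan2(0.215, 0.210) = 46° (azimuth of n's horizontal projection).

true dip 45°, dip direction 045°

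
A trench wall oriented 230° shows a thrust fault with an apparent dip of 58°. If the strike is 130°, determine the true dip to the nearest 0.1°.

58.4°

β = acute angle between strike 130° and section 230° = 80°.
tan(true dip) = tan 58° / sin 80° = 1.6250
true dip = arctan 1.6250 = 58.39°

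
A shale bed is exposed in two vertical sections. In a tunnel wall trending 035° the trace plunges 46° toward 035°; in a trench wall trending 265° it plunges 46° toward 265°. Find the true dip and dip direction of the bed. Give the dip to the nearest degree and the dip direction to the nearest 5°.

Each apparent-dip line lies in the plane. As unit vectors (x east, y north, z up), v₁ plunges 46°→035° and v₂ plunges 46°→265°.
n = v₁ × v₂ = (-0.453, 0.784, 0.370) (taken with n_z > 0).
True dip = arccos(n_z / |n|) = arccos(0.3779) = 67.8°.
The horizontal component of n points toward azimuth atan2(n_x, n_y) = 330°, the dip direction.

true dip 68°, dip direction 330°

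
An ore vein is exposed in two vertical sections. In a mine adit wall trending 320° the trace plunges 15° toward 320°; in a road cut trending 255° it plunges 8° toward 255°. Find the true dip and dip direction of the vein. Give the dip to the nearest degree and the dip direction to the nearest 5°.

Each apparent-dip line lies in the plane. As unit vectors (x east, y north, z up), v₁ plunges 15°→320° and v₂ plunges 8°→255°.
Cross product v₁ × v₂ gives the pole to the plane: n ∝ (-0.169, 0.161, 0.867).
Dip δ = arctan(|n_h|/n_z) = arctan(0.234/0.867) = 15.1°.
The horizontal component of n points toward azimuth atan2(n_x, n_y) = 314°, the dip direction.

true dip 15°, dip direction 315°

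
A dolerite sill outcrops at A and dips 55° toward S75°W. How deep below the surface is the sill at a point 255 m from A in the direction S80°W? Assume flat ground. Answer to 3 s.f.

363 m

The hole lies 5° from the dip direction, so the down-dip offset is 255 × cos 5° = 254.03 m.
Depth = down-dip offset × tan(dip) = 254.03 × tan 55° = 254.03 × 1.4281
Depth = 362.79 m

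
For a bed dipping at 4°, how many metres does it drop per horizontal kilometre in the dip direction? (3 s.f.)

drop per km = 1000 × tan 4° = 1000 × 0.0699

69.9 m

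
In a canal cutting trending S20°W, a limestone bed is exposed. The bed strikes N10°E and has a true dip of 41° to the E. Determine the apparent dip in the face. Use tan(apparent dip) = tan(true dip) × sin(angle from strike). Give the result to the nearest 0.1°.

8.6°

The strike is N10°E and the section trends S20°W; the acute angle between them is β = 10°.
tan α = tan 41° × sin 10° = 0.8693 × 0.1736 = 0.1510
α = arctan(0.1510) = 8.58°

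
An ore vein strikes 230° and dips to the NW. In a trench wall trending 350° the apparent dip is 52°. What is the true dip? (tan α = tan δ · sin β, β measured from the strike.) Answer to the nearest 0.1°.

55.9°

The section is 60° from the strike.
tan δ = tan α / sin β = tan 52° / sin 60° = 1.2799 / 0.8660 = 1.4779
true dip = arctan 1.4779 = 55.92°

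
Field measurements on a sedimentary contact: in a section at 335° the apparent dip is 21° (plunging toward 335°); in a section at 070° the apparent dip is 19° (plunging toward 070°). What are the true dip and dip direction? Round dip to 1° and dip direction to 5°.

true dip 28°, dip direction 020°

The two traces are lines in the plane: v₁ = (sin 335°·cos 21°, cos 335°·cos 21°, −sin 21°), v₂ = (sin 70°·cos 19°, cos 70°·cos 19°, −sin 19°).
Cross product v₁ × v₂ gives the pole to the plane: n ∝ (0.160, 0.447, 0.879).
Dip δ = arctan(|n_h|/n_z) = arctan(0.474/0.879) = 28.4°.
Dip direction = atan2(0.160, 0.447) = 20° (azimuth of n's horizontal projection).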